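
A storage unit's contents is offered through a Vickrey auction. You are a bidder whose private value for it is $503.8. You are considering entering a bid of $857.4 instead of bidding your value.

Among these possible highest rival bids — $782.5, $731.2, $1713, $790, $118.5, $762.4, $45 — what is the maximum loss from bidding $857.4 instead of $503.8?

$782.5: truthful gives $0, deviation gives −$278.7 → loss $278.7.
$731.2: truthful gives $0, deviation gives −$227.4 → loss $227.4.
$1713: same outcome either way → loss $0.
$790: truthful gives $0, deviation gives −$286.2 → loss $286.2.
$118.5: same outcome either way → loss $0.
$762.4: truthful gives $0, deviation gives −$258.6 → loss $258.6.
$45: same outcome either way → loss $0.
Maximum loss: $286.2.

$286.2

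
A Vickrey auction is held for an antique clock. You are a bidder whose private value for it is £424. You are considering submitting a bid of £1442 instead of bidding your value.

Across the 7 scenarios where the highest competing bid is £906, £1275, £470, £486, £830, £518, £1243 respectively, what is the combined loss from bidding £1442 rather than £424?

The deviation costs you only when the competing bid falls strictly between £424 and £1442; elsewhere both bids give the same outcome.
£906: truthful payoff £0, deviation payoff −£482 → loss £482.
£1275: truthful payoff £0, deviation payoff −£851 → loss £851.
£470: truthful payoff £0, deviation payoff −£46 → loss £46.
£486: truthful payoff £0, deviation payoff −£62 → loss £62.
£830: truthful payoff £0, deviation payoff −£406 → loss £406.
£518: truthful payoff £0, deviation payoff −£94 → loss £94.
£1243: truthful payoff £0, deviation payoff −£819 → loss £819.
Total loss = £482 + £851 + £46 + £62 + £406 + £94 + £819 = £2760.

£2760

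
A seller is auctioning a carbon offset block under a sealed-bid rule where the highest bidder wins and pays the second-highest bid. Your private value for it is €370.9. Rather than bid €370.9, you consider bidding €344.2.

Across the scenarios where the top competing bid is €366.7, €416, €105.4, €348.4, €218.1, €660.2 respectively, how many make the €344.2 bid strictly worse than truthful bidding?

The deviation hurts exactly when the highest competing bid lies strictly between €344.2 and €370.9 — underbidding then forfeits a profitable win.
€366.7: inside the interval → strictly worse (loss €4.2).
€416: above both → same outcome either way.
€105.4: below both → same outcome either way.
€348.4: inside the interval → strictly worse (loss €22.5).
€218.1: below both → same outcome either way.
€660.2: above both → same outcome either way.
Count: 2.

2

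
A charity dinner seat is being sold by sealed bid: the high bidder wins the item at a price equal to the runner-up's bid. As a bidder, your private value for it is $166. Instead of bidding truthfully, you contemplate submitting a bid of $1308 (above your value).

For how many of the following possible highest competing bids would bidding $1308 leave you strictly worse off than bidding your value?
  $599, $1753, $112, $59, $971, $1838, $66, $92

2

The deviation hurts exactly when the highest competing bid lies strictly between $166 and $1308 — overbidding then wins at a price above your value.
$599: inside the interval → strictly worse (loss $433).
$1753: above both → same outcome either way.
$112: below both → same outcome either way.
$59: below both → same outcome either way.
$971: inside the interval → strictly worse (loss $805).
$1838: above both → same outcome either way.
$66: below both → same outcome either way.
$92: below both → same outcome either way.
Count: 2.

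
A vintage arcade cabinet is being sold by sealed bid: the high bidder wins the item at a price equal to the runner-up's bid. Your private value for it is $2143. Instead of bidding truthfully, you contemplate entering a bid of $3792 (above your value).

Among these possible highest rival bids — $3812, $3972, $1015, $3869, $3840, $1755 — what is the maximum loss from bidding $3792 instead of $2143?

$3812: same outcome either way → loss $0.
$3972: same outcome either way → loss $0.
$1015: same outcome either way → loss $0.
$3869: same outcome either way → loss $0.
$3840: same outcome either way → loss $0.
$1755: same outcome either way → loss $0.
Maximum loss: $0.

$0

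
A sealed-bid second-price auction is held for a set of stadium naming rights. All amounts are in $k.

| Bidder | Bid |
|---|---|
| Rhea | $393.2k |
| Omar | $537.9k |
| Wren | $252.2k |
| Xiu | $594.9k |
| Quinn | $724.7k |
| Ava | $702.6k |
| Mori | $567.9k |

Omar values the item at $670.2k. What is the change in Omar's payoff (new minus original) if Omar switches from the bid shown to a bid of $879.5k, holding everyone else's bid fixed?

The highest bid among the other bidders is $724.7k; Omar's bid doesn't change that.
Original bid $537.9k: Omar is not highest (top rival bid is $724.7k); payoff $0k.
Alternative bid $879.5k: Omar is highest, pays the top rival bid $724.7k; payoff $670.2k − $724.7k = −$54.5k.
Change in payoff = −$54.5k − ($0k) = −$54.5k.

−$54.5k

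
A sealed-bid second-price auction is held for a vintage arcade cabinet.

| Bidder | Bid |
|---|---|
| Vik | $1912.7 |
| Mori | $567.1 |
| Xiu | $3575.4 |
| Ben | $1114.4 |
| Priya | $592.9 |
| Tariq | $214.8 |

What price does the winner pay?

$1912.7

Highest bid: Xiu at $3575.4, so Xiu wins.
Second-highest bid: Vik at $1912.7 — that is the price the winner pays.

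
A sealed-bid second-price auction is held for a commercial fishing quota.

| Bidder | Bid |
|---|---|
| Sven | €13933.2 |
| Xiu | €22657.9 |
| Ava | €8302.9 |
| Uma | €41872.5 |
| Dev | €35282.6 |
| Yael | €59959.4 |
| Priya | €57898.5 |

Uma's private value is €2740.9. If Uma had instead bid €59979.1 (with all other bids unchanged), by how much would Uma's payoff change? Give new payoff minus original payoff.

The highest bid among the other bidders is €59959.4; Uma's bid doesn't change that.
Original bid €41872.5: Uma is not highest (top rival bid is €59959.4); payoff €0.
Alternative bid €59979.1: Uma is highest, pays the top rival bid €59959.4; payoff €2740.9 − €59959.4 = −€57218.5.
Change in payoff = −€57218.5 − (€0) = −€57218.5.

−€57218.5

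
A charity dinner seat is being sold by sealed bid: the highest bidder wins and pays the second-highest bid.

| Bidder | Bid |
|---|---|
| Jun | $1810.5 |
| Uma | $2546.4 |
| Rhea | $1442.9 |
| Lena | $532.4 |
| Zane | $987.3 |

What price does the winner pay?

Highest bid: Uma at $2546.4, so Uma wins.
Second-highest bid: Jun at $1810.5 — that is the price the winner pays.

$1810.5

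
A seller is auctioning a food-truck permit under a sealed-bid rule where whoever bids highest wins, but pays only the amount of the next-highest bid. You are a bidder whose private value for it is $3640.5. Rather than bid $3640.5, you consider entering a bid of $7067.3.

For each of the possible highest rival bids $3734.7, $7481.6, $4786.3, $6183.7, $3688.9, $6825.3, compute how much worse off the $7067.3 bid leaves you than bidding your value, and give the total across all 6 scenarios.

The deviation costs you only when the competing bid falls strictly between $3640.5 and $7067.3; elsewhere both bids give the same outcome.
$3734.7: truthful payoff $0, deviation payoff −$94.2 → loss $94.2.
$7481.6: outcomes coincide → loss $0.
$4786.3: truthful payoff $0, deviation payoff −$1145.8 → loss $1145.8.
$6183.7: truthful payoff $0, deviation payoff −$2543.2 → loss $2543.2.
$3688.9: truthful payoff $0, deviation payoff −$48.4 → loss $48.4.
$6825.3: truthful payoff $0, deviation payoff −$3184.8 → loss $3184.8.
Total loss = $94.2 + $1145.8 + $2543.2 + $48.4 + $3184.8 = $7016.4.
Because the price is fixed by the runner-up's bid, deviating from your value can only change a good outcome into a bad one — never the reverse.

$7016.4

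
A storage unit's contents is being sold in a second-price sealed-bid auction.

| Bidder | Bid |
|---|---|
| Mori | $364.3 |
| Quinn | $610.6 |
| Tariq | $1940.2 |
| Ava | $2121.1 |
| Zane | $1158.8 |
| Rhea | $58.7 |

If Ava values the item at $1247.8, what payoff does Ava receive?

−$692.4

Highest bid: Ava at $2121.1, so Ava wins.
Second-highest bid: Tariq at $1940.2 — that is the price the winner pays.
Ava's payoff = value − price = $1247.8 − $1940.2 = −$692.4.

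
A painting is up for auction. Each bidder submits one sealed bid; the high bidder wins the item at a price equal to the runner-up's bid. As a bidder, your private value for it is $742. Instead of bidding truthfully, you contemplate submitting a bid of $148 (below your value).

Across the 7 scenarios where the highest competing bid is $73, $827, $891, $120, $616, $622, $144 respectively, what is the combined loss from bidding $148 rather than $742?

$246

The deviation costs you only when the competing bid falls strictly between $148 and $742; elsewhere both bids give the same outcome.
$73: outcomes coincide → loss $0.
$827: outcomes coincide → loss $0.
$891: outcomes coincide → loss $0.
$120: outcomes coincide → loss $0.
$616: truthful payoff $126, deviation payoff $0 → loss $126.
$622: truthful payoff $120, deviation payoff $0 → loss $120.
$144: outcomes coincide → loss $0.
Total loss = $126 + $120 = $246.
In a second-price auction your bid sets only whether you win, not what you pay, so bidding your true value is weakly dominant.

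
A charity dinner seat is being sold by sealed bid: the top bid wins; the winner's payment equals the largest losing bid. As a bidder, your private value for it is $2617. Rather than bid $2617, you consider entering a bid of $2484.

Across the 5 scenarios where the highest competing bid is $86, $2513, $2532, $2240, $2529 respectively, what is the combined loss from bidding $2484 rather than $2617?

The deviation costs you only when the competing bid falls strictly between $2484 and $2617; elsewhere both bids give the same outcome.
$86: outcomes coincide → loss $0.
$2513: truthful payoff $104, deviation payoff $0 → loss $104.
$2532: truthful payoff $85, deviation payoff $0 → loss $85.
$2240: outcomes coincide → loss $0.
$2529: truthful payoff $88, deviation payoff $0 → loss $88.
Total loss = $104 + $85 + $88 = $277.

$277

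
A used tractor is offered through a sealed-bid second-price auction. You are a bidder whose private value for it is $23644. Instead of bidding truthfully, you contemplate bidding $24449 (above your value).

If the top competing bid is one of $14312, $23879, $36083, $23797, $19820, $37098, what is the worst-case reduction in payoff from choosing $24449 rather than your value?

$235

$14312: same outcome either way → loss $0.
$23879: truthful gives $0, deviation gives −$235 → loss $235.
$36083: same outcome either way → loss $0.
$23797: truthful gives $0, deviation gives −$153 → loss $153.
$19820: same outcome either way → loss $0.
$37098: same outcome either way → loss $0.
Maximum loss: $235.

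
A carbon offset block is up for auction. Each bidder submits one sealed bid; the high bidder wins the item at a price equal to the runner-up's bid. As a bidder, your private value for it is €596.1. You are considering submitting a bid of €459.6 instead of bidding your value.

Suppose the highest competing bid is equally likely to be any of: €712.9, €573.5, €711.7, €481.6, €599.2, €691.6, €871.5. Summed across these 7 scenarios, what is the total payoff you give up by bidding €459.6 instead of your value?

€137.1

The deviation costs you only when the competing bid falls strictly between €459.6 and €596.1; elsewhere both bids give the same outcome.
€712.9: outcomes coincide → loss €0.
€573.5: truthful payoff €22.6, deviation payoff €0 → loss €22.6.
€711.7: outcomes coincide → loss €0.
€481.6: truthful payoff €114.5, deviation payoff €0 → loss €114.5.
€599.2: outcomes coincide → loss €0.
€691.6: outcomes coincide → loss €0.
€871.5: outcomes coincide → loss €0.
Total loss = €22.6 + €114.5 = €137.1.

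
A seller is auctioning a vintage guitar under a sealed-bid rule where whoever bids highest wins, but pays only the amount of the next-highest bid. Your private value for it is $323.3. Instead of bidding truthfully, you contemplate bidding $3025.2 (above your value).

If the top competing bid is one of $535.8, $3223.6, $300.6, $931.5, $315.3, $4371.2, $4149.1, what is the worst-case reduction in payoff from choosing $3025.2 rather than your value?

$608.2

$535.8: truthful gives $0, deviation gives −$212.5 → loss $212.5.
$3223.6: same outcome either way → loss $0.
$300.6: same outcome either way → loss $0.
$931.5: truthful gives $0, deviation gives −$608.2 → loss $608.2.
$315.3: same outcome either way → loss $0.
$4371.2: same outcome either way → loss $0.
$4149.1: same outcome either way → loss $0.
Maximum loss: $608.2.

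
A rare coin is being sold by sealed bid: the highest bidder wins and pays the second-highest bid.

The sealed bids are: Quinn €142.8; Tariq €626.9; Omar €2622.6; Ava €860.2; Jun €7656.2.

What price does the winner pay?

Highest bid: Jun at €7656.2, so Jun wins.
Second-highest bid: Omar at €2622.6 — that is the price the winner pays.

€2622.6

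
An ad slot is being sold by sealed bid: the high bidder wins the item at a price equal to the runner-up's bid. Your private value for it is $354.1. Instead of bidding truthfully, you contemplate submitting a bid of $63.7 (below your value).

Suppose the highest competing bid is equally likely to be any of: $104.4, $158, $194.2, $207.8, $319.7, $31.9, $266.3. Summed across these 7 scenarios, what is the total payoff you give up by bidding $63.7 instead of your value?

$874.2

The deviation costs you only when the competing bid falls strictly between $63.7 and $354.1; elsewhere both bids give the same outcome.
$104.4: truthful payoff $249.7, deviation payoff $0 → loss $249.7.
$158: truthful payoff $196.1, deviation payoff $0 → loss $196.1.
$194.2: truthful payoff $159.9, deviation payoff $0 → loss $159.9.
$207.8: truthful payoff $146.3, deviation payoff $0 → loss $146.3.
$319.7: truthful payoff $34.4, deviation payoff $0 → loss $34.4.
$31.9: outcomes coincide → loss $0.
$266.3: truthful payoff $87.8, deviation payoff $0 → loss $87.8.
Total loss = $249.7 + $196.1 + $159.9 + $146.3 + $34.4 + $87.8 = $874.2.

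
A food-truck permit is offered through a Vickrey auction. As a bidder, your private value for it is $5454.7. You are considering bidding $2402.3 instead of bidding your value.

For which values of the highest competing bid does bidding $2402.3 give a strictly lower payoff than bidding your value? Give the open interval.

($2402.3, $5454.7)

If the competing bid is below $2402.3, both bids win at the same price — no difference.
If it is above $5454.7, both bids lose — no difference.
If it lies strictly between $2402.3 and $5454.7, bidding your value wins at a price below your value (positive payoff) while bidding $2402.3 loses (payoff 0).
So the deviation strictly hurts on the open interval ($2402.3, $5454.7).
Because the price is fixed by the runner-up's bid, deviating from your value can only change a good outcome into a bad one — never the reverse.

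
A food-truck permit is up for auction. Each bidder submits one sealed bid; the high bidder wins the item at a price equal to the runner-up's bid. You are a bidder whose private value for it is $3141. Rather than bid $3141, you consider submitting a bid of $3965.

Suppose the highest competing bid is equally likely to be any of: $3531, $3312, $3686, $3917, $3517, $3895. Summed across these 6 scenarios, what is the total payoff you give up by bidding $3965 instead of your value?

The deviation costs you only when the competing bid falls strictly between $3141 and $3965; elsewhere both bids give the same outcome.
$3531: truthful payoff $0, deviation payoff −$390 → loss $390.
$3312: truthful payoff $0, deviation payoff −$171 → loss $171.
$3686: truthful payoff $0, deviation payoff −$545 → loss $545.
$3917: truthful payoff $0, deviation payoff −$776 → loss $776.
$3517: truthful payoff $0, deviation payoff −$376 → loss $376.
$3895: truthful payoff $0, deviation payoff −$754 → loss $754.
Total loss = $390 + $171 + $545 + $776 + $376 + $754 = $3012.
Because the price is fixed by the runner-up's bid, deviating from your value can only change a good outcome into a bad one — never the reverse.

$3012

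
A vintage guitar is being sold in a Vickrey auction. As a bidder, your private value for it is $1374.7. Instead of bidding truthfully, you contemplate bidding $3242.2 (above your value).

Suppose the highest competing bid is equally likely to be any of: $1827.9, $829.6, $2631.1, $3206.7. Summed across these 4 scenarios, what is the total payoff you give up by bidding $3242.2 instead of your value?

$3541.6

The deviation costs you only when the competing bid falls strictly between $1374.7 and $3242.2; elsewhere both bids give the same outcome.
$1827.9: truthful payoff $0, deviation payoff −$453.2 → loss $453.2.
$829.6: outcomes coincide → loss $0.
$2631.1: truthful payoff $0, deviation payoff −$1256.4 → loss $1256.4.
$3206.7: truthful payoff $0, deviation payoff −$1832 → loss $1832.
Total loss = $453.2 + $1256.4 + $1832 = $3541.6.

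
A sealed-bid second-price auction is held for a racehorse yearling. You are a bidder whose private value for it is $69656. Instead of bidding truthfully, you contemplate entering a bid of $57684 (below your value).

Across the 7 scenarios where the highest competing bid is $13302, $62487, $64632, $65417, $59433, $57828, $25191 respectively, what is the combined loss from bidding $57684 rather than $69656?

The deviation costs you only when the competing bid falls strictly between $57684 and $69656; elsewhere both bids give the same outcome.
$13302: outcomes coincide → loss $0.
$62487: truthful payoff $7169, deviation payoff $0 → loss $7169.
$64632: truthful payoff $5024, deviation payoff $0 → loss $5024.
$65417: truthful payoff $4239, deviation payoff $0 → loss $4239.
$59433: truthful payoff $10223, deviation payoff $0 → loss $10223.
$57828: truthful payoff $11828, deviation payoff $0 → loss $11828.
$25191: outcomes coincide → loss $0.
Total loss = $7169 + $5024 + $4239 + $10223 + $11828 = $38483.
In a second-price auction your bid sets only whether you win, not what you pay, so bidding your true value is weakly dominant.

$38483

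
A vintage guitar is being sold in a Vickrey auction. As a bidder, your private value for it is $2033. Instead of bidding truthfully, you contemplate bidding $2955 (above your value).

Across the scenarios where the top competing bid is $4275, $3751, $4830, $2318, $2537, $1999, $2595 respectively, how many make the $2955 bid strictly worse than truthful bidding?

The deviation hurts exactly when the highest competing bid lies strictly between $2033 and $2955 — overbidding then wins at a price above your value.
$4275: above both → same outcome either way.
$3751: above both → same outcome either way.
$4830: above both → same outcome either way.
$2318: inside the interval → strictly worse (loss $285).
$2537: inside the interval → strictly worse (loss $504).
$1999: below both → same outcome either way.
$2595: inside the interval → strictly worse (loss $562).
Count: 3.

3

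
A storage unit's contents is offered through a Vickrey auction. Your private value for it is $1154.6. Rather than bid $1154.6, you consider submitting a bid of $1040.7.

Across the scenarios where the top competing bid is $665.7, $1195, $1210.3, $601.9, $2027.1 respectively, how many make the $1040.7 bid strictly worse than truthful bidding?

The deviation hurts exactly when the highest competing bid lies strictly between $1040.7 and $1154.6 — underbidding then forfeits a profitable win.
$665.7: below both → same outcome either way.
$1195: above both → same outcome either way.
$1210.3: above both → same outcome either way.
$601.9: below both → same outcome either way.
$2027.1: above both → same outcome either way.
Count: 0.

0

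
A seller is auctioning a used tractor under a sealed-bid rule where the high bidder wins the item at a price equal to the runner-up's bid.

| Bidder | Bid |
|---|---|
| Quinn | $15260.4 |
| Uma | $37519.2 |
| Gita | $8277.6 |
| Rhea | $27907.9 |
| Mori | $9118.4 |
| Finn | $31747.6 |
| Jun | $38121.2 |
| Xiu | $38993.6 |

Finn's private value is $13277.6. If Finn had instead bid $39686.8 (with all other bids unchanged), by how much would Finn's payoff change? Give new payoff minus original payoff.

The highest bid among the other bidders is $38993.6; Finn's bid doesn't change that.
Original bid $31747.6: Finn is not highest (top rival bid is $38993.6); payoff $0.
Alternative bid $39686.8: Finn is highest, pays the top rival bid $38993.6; payoff $13277.6 − $38993.6 = −$25716.
Change in payoff = −$25716 − ($0) = −$25716.

−$25716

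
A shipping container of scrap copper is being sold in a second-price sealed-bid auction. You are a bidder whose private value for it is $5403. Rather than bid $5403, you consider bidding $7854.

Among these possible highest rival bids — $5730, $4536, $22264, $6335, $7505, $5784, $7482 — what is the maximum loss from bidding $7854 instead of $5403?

$5730: truthful gives $0, deviation gives −$327 → loss $327.
$4536: same outcome either way → loss $0.
$22264: same outcome either way → loss $0.
$6335: truthful gives $0, deviation gives −$932 → loss $932.
$7505: truthful gives $0, deviation gives −$2102 → loss $2102.
$5784: truthful gives $0, deviation gives −$381 → loss $381.
$7482: truthful gives $0, deviation gives −$2079 → loss $2079.
Maximum loss: $2102.

$2102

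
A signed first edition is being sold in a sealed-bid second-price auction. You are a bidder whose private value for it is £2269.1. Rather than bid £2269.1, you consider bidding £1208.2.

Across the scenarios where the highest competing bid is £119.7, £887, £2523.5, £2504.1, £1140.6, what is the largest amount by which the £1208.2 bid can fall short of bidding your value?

£0

£119.7: same outcome either way → loss £0.
£887: same outcome either way → loss £0.
£2523.5: same outcome either way → loss £0.
£2504.1: same outcome either way → loss £0.
£1140.6: same outcome either way → loss £0.
Maximum loss: £0.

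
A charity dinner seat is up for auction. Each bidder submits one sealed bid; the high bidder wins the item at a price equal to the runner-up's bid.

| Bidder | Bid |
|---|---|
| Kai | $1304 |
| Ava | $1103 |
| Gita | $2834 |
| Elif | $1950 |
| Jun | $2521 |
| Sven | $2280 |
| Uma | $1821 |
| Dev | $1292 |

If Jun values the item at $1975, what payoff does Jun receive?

Highest bid: Gita at $2834, so Gita wins.
Second-highest bid: Jun at $2521 — that is the price the winner pays.
Jun did not win, so Jun pays nothing and receives nothing: payoff $0.

$0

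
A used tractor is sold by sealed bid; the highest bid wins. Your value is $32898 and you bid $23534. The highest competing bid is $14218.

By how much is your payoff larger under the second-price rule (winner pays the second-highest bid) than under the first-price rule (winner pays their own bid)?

You have the highest bid, so you win under either rule.
Second-price: pay $14218 → payoff $18680.
First-price: pay your own bid $23534 → payoff $9364.
Difference = $18680 − ($9364) = $9316.

$9316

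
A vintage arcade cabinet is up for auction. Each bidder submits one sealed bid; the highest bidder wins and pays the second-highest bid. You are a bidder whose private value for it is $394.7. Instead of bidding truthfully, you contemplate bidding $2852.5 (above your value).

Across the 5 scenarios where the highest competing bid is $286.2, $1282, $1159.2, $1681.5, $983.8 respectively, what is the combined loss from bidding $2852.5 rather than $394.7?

The deviation costs you only when the competing bid falls strictly between $394.7 and $2852.5; elsewhere both bids give the same outcome.
$286.2: outcomes coincide → loss $0.
$1282: truthful payoff $0, deviation payoff −$887.3 → loss $887.3.
$1159.2: truthful payoff $0, deviation payoff −$764.5 → loss $764.5.
$1681.5: truthful payoff $0, deviation payoff −$1286.8 → loss $1286.8.
$983.8: truthful payoff $0, deviation payoff −$589.1 → loss $589.1.
Total loss = $887.3 + $764.5 + $1286.8 + $589.1 = $3527.7.
Because the price is fixed by the runner-up's bid, deviating from your value can only change a good outcome into a bad one — never the reverse.

$3527.7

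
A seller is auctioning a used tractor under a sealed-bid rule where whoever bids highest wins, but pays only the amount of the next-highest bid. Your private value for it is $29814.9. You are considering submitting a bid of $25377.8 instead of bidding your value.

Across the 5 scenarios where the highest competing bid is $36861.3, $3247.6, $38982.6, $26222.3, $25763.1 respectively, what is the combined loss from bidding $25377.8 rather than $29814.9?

The deviation costs you only when the competing bid falls strictly between $25377.8 and $29814.9; elsewhere both bids give the same outcome.
$36861.3: outcomes coincide → loss $0.
$3247.6: outcomes coincide → loss $0.
$38982.6: outcomes coincide → loss $0.
$26222.3: truthful payoff $3592.6, deviation payoff $0 → loss $3592.6.
$25763.1: truthful payoff $4051.8, deviation payoff $0 → loss $4051.8.
Total loss = $3592.6 + $4051.8 = $7644.4.
In a second-price auction your bid sets only whether you win, not what you pay, so bidding your true value is weakly dominant.

$7644.4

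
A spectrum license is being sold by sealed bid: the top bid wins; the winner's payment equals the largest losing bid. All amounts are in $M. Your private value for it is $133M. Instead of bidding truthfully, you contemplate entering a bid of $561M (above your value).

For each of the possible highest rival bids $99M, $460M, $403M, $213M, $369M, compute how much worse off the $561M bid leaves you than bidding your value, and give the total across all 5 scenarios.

The deviation costs you only when the competing bid falls strictly between $133M and $561M; elsewhere both bids give the same outcome.
$99M: outcomes coincide → loss $0M.
$460M: truthful payoff $0M, deviation payoff −$327M → loss $327M.
$403M: truthful payoff $0M, deviation payoff −$270M → loss $270M.
$213M: truthful payoff $0M, deviation payoff −$80M → loss $80M.
$369M: truthful payoff $0M, deviation payoff −$236M → loss $236M.
Total loss = $327M + $270M + $80M + $236M = $913M.
Because the price is fixed by the runner-up's bid, deviating from your value can only change a good outcome into a bad one — never the reverse.

$913M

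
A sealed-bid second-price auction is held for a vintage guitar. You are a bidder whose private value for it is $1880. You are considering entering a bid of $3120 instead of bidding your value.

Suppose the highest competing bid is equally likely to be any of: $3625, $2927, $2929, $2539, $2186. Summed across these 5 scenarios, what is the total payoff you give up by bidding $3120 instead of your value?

$3061

The deviation costs you only when the competing bid falls strictly between $1880 and $3120; elsewhere both bids give the same outcome.
$3625: outcomes coincide → loss $0.
$2927: truthful payoff $0, deviation payoff −$1047 → loss $1047.
$2929: truthful payoff $0, deviation payoff −$1049 → loss $1049.
$2539: truthful payoff $0, deviation payoff −$659 → loss $659.
$2186: truthful payoff $0, deviation payoff −$306 → loss $306.
Total loss = $1047 + $1049 + $659 + $306 = $3061.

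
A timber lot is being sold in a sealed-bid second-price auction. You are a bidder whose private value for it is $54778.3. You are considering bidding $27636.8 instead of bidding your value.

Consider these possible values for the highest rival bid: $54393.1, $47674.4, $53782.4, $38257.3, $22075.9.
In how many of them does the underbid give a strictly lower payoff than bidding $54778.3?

4

The deviation hurts exactly when the highest competing bid lies strictly between $27636.8 and $54778.3 — underbidding then forfeits a profitable win.
$54393.1: inside the interval → strictly worse (loss $385.2).
$47674.4: inside the interval → strictly worse (loss $7103.9).
$53782.4: inside the interval → strictly worse (loss $995.9).
$38257.3: inside the interval → strictly worse (loss $16521).
$22075.9: below both → same outcome either way.
Count: 4.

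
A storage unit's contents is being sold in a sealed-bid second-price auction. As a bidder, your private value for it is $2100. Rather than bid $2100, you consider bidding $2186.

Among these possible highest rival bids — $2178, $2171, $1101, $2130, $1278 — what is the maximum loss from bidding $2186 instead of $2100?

$2178: truthful gives $0, deviation gives −$78 → loss $78.
$2171: truthful gives $0, deviation gives −$71 → loss $71.
$1101: same outcome either way → loss $0.
$2130: truthful gives $0, deviation gives −$30 → loss $30.
$1278: same outcome either way → loss $0.
Maximum loss: $78.

$78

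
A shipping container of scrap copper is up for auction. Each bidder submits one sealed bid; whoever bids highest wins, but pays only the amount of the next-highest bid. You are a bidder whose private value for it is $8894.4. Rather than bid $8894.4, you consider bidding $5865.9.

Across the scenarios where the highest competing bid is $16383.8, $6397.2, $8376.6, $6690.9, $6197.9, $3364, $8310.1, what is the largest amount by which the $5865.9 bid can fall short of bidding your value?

$16383.8: same outcome either way → loss $0.
$6397.2: truthful gives $2497.2, deviation gives $0 → loss $2497.2.
$8376.6: truthful gives $517.8, deviation gives $0 → loss $517.8.
$6690.9: truthful gives $2203.5, deviation gives $0 → loss $2203.5.
$6197.9: truthful gives $2696.5, deviation gives $0 → loss $2696.5.
$3364: same outcome either way → loss $0.
$8310.1: truthful gives $584.3, deviation gives $0 → loss $584.3.
Maximum loss: $2696.5.

$2696.5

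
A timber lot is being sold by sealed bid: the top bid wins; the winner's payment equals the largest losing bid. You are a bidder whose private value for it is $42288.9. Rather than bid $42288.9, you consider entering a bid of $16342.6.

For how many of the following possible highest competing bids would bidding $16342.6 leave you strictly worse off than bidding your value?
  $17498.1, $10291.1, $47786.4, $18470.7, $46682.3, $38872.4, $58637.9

3

The deviation hurts exactly when the highest competing bid lies strictly between $16342.6 and $42288.9 — underbidding then forfeits a profitable win.
$17498.1: inside the interval → strictly worse (loss $24790.8).
$10291.1: below both → same outcome either way.
$47786.4: above both → same outcome either way.
$18470.7: inside the interval → strictly worse (loss $23818.2).
$46682.3: above both → same outcome either way.
$38872.4: inside the interval → strictly worse (loss $3416.5).
$58637.9: above both → same outcome either way.
Count: 3.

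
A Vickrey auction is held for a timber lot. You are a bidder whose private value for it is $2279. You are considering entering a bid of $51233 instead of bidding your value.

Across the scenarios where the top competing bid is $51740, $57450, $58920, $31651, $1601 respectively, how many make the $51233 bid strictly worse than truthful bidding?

1

The deviation hurts exactly when the highest competing bid lies strictly between $2279 and $51233 — overbidding then wins at a price above your value.
$51740: above both → same outcome either way.
$57450: above both → same outcome either way.
$58920: above both → same outcome either way.
$31651: inside the interval → strictly worse (loss $29372).
$1601: below both → same outcome either way.
Count: 1.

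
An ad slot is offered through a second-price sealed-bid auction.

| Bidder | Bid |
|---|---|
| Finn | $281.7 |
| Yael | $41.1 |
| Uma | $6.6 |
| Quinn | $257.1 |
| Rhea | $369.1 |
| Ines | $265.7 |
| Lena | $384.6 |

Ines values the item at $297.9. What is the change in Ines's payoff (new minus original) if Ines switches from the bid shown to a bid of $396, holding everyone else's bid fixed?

The highest bid among the other bidders is $384.6; Ines's bid doesn't change that.
Original bid $265.7: Ines is not highest (top rival bid is $384.6); payoff $0.
Alternative bid $396: Ines is highest, pays the top rival bid $384.6; payoff $297.9 − $384.6 = −$86.7.
Change in payoff = −$86.7 − ($0) = −$86.7.

−$86.7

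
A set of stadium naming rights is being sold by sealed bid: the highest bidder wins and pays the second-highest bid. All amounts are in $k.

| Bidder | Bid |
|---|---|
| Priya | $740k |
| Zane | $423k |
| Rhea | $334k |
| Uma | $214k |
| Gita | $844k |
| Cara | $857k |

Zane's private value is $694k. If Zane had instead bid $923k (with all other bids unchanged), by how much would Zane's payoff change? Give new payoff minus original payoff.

−$163k

The highest bid among the other bidders is $857k; Zane's bid doesn't change that.
Original bid $423k: Zane is not highest (top rival bid is $857k); payoff $0k.
Alternative bid $923k: Zane is highest, pays the top rival bid $857k; payoff $694k − $857k = −$163k.
Change in payoff = −$163k − ($0k) = −$163k.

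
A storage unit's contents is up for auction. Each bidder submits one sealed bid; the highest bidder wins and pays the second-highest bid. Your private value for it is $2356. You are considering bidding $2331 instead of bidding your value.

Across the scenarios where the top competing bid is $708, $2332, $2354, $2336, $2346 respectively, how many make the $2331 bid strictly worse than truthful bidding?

The deviation hurts exactly when the highest competing bid lies strictly between $2331 and $2356 — underbidding then forfeits a profitable win.
$708: below both → same outcome either way.
$2332: inside the interval → strictly worse (loss $24).
$2354: inside the interval → strictly worse (loss $2).
$2336: inside the interval → strictly worse (loss $20).
$2346: inside the interval → strictly worse (loss $10).
Count: 4.

4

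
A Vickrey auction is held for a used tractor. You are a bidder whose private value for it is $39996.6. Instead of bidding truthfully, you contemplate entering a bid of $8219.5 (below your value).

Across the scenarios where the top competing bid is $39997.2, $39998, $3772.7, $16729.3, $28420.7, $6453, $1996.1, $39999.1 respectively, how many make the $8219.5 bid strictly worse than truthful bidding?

2

The deviation hurts exactly when the highest competing bid lies strictly between $8219.5 and $39996.6 — underbidding then forfeits a profitable win.
$39997.2: above both → same outcome either way.
$39998: above both → same outcome either way.
$3772.7: below both → same outcome either way.
$16729.3: inside the interval → strictly worse (loss $23267.3).
$28420.7: inside the interval → strictly worse (loss $11575.9).
$6453: below both → same outcome either way.
$1996.1: below both → same outcome either way.
$39999.1: above both → same outcome either way.
Count: 2.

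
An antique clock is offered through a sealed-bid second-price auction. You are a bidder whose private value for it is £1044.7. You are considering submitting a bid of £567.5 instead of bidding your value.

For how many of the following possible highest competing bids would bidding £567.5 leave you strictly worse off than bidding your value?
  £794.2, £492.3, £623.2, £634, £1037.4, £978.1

5

The deviation hurts exactly when the highest competing bid lies strictly between £567.5 and £1044.7 — underbidding then forfeits a profitable win.
£794.2: inside the interval → strictly worse (loss £250.5).
£492.3: below both → same outcome either way.
£623.2: inside the interval → strictly worse (loss £421.5).
£634: inside the interval → strictly worse (loss £410.7).
£1037.4: inside the interval → strictly worse (loss £7.3).
£978.1: inside the interval → strictly worse (loss £66.6).
Count: 5.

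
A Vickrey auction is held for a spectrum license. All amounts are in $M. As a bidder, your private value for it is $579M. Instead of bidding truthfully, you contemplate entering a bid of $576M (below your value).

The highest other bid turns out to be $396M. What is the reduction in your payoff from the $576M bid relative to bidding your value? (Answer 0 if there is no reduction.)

Bidding your value $579M: you win (since $579M > $396M) and pay $396M. Payoff $183M.
Bidding $576M: you win and pay $396M. Payoff $579M − $396M = $183M.
Difference = $183M − $183M = $0M; both bids lead to the same outcome because the competing bid is below both your value and your alternative bid.
Truthful bidding weakly dominates here: raising your bid can only win items priced above your value, and lowering it can only forfeit items priced below.

$0M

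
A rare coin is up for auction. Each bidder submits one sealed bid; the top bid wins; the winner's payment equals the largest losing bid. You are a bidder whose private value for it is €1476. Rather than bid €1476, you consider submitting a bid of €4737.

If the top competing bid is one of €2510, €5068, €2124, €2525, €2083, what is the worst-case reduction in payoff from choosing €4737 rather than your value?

€1049

€2510: truthful gives €0, deviation gives −€1034 → loss €1034.
€5068: same outcome either way → loss €0.
€2124: truthful gives €0, deviation gives −€648 → loss €648.
€2525: truthful gives €0, deviation gives −€1049 → loss €1049.
€2083: truthful gives €0, deviation gives −€607 → loss €607.
Maximum loss: €1049.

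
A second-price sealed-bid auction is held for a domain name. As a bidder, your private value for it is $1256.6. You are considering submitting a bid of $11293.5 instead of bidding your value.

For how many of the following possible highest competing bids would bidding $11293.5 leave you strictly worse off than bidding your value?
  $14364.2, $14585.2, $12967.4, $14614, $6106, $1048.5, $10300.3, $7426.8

The deviation hurts exactly when the highest competing bid lies strictly between $1256.6 and $11293.5 — overbidding then wins at a price above your value.
$14364.2: above both → same outcome either way.
$14585.2: above both → same outcome either way.
$12967.4: above both → same outcome either way.
$14614: above both → same outcome either way.
$6106: inside the interval → strictly worse (loss $4849.4).
$1048.5: below both → same outcome either way.
$10300.3: inside the interval → strictly worse (loss $9043.7).
$7426.8: inside the interval → strictly worse (loss $6170.2).
Count: 3.

3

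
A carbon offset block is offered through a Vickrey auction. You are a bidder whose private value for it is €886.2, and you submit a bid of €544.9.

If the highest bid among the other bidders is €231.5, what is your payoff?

€654.7

Your bid €544.9 exceeds the highest competing bid €231.5, so you win.
In a second-price auction the winner pays the second-highest bid, €231.5.
Payoff = value − price = €886.2 − €231.5 = €654.7.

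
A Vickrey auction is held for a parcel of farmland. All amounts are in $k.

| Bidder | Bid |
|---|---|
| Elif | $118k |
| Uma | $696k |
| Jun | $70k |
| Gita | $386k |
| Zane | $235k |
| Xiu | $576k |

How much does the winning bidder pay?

Highest bid: Uma at $696k, so Uma wins.
Second-highest bid: Xiu at $576k — that is the price the winner pays.

$576k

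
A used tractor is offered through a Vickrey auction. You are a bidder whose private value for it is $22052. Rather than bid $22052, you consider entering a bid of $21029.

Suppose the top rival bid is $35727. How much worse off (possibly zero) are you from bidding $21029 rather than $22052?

$0

Bidding your value $22052: you lose (since $22052 < $35727). Payoff $0.
Bidding $21029: you lose. Payoff $0.
Difference = $0 − $0 = $0; both bids lead to the same outcome because the competing bid is above both your value and your alternative bid.
Because the price is fixed by the runner-up's bid, deviating from your value can only change a good outcome into a bad one — never the reverse.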